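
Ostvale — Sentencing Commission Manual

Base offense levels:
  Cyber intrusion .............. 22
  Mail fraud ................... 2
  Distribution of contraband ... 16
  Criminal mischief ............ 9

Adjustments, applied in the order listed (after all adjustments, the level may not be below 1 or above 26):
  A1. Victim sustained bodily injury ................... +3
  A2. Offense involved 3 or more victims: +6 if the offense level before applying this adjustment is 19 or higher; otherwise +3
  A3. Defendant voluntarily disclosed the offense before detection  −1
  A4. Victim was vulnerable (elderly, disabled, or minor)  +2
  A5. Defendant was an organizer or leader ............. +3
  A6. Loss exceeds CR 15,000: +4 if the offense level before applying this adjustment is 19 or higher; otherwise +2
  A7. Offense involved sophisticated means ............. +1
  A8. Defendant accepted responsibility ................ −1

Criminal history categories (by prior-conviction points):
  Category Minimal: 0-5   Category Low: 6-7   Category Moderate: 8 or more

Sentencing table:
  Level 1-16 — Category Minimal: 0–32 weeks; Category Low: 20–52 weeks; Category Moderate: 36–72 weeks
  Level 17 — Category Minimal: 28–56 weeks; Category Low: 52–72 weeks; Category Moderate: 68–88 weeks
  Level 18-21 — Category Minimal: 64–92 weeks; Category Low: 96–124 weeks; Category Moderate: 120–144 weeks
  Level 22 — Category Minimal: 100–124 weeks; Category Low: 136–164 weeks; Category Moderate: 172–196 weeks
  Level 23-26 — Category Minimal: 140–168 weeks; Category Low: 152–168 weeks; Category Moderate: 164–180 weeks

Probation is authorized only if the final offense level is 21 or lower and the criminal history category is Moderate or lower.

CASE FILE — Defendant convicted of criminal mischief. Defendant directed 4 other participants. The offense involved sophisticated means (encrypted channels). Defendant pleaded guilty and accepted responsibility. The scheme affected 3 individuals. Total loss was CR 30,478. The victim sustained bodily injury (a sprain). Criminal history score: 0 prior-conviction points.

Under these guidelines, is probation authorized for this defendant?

Yes

Base offense level for criminal mischief: 9.
A1 applies: 9 + 3 = 12.
A2 applies (level before this adjustment is 12 < 19, so +3): 12 + 3 = 15.
A5 applies: 15 + 3 = 18.
A6 applies (level before this adjustment is 18 < 19, so +2): 18 + 2 = 20.
A7 applies: 20 + 1 = 21.
A8 applies: 21 − 1 = 20.
Final offense level: 20.
Criminal history: 0 prior points → Category Minimal (0-5).
Level 20 falls in the 18-21 band.
Grid: Level 18-21 × Category Minimal = 64-92 weeks.
Probation check: level 20 ≤ 21 and category Minimal ≤ Moderate → eligible.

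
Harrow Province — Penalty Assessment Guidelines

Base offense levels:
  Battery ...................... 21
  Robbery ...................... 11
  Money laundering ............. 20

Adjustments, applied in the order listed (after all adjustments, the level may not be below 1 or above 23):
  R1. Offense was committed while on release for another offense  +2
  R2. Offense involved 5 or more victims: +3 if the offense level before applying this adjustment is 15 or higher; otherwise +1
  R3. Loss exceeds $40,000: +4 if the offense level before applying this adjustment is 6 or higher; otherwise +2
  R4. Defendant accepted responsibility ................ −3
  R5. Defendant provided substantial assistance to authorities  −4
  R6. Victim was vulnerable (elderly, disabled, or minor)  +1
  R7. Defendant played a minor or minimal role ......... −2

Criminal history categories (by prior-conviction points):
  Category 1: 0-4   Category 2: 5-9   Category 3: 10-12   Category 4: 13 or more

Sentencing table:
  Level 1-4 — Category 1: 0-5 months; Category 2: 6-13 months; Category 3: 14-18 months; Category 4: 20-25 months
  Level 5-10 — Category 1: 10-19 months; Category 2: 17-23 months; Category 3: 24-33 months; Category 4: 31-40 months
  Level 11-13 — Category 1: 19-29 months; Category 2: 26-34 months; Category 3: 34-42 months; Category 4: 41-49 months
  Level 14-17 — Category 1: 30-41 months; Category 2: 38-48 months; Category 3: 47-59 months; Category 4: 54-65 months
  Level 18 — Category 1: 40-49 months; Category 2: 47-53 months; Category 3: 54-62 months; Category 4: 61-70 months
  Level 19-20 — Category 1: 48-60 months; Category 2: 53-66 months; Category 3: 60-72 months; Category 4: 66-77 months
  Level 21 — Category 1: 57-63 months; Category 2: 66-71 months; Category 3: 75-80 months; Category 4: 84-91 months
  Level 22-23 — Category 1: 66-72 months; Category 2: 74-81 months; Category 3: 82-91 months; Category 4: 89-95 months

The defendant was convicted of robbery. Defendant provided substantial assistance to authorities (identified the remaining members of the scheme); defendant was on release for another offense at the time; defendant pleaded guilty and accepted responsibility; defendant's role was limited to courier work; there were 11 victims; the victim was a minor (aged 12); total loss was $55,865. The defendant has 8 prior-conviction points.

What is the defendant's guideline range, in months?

17-23 months

Base offense level for robbery: 11.
R1 applies: 11 + 2 = 13.
R2 applies (level before this adjustment is 13 < 15, so +1): 13 + 1 = 14.
R3 applies (level before this adjustment is 14 ≥ 6, so +4): 14 + 4 = 18.
R4 applies: 18 − 3 = 15.
R5 applies: 15 − 4 = 11.
R6 applies: 11 + 1 = 12.
R7 applies: 12 − 2 = 10.
Final offense level: 10.
Criminal history: 8 prior points → Category 2 (5-9).
Level 10 falls in the 5-10 band.
Grid: Level 5-10 × Category 2 = 17-23 months.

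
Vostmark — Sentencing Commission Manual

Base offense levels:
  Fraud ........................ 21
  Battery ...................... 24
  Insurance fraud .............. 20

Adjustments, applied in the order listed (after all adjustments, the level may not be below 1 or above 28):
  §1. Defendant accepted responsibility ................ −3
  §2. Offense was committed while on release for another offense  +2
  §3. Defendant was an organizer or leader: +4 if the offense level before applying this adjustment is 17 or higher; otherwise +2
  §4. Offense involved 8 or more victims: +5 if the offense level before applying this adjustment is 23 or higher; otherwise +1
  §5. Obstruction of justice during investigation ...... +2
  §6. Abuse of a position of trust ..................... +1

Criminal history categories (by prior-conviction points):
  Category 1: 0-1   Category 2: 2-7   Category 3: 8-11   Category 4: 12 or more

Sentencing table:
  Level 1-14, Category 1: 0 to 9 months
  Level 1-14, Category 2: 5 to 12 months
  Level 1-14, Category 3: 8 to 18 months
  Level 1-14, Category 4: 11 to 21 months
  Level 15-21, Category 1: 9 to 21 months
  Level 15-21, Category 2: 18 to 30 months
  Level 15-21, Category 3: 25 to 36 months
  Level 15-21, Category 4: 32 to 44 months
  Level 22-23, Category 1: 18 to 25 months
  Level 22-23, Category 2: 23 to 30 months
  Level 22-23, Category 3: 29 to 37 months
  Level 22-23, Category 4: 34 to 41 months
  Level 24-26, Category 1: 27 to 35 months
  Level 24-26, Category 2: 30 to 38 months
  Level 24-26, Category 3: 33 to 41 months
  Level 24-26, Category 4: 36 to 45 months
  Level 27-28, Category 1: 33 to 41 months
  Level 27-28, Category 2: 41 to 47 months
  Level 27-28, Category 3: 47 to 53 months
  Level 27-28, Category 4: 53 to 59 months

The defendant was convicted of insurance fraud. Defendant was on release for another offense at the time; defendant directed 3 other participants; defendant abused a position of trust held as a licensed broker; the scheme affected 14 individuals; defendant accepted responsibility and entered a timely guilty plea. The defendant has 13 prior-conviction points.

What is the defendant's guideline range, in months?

Base offense level for insurance fraud: 20.
§1 applies: 20 − 3 = 17.
§2 applies: 17 + 2 = 19.
§3 applies (level before this adjustment is 19 ≥ 17, so +4): 19 + 4 = 23.
§4 applies (level before this adjustment is 23 ≥ 23, so +5): 23 + 5 = 28.
§6 applies: 28 + 1 = 29.
Level 29 exceeds the maximum of 28; capped at 28.
Final offense level: 28.
Criminal history: 13 prior points → Category 4 (12+).
Level 28 falls in the 27-28 band.
Grid: Level 27-28 × Category 4 = 53-59 months.

53-59 months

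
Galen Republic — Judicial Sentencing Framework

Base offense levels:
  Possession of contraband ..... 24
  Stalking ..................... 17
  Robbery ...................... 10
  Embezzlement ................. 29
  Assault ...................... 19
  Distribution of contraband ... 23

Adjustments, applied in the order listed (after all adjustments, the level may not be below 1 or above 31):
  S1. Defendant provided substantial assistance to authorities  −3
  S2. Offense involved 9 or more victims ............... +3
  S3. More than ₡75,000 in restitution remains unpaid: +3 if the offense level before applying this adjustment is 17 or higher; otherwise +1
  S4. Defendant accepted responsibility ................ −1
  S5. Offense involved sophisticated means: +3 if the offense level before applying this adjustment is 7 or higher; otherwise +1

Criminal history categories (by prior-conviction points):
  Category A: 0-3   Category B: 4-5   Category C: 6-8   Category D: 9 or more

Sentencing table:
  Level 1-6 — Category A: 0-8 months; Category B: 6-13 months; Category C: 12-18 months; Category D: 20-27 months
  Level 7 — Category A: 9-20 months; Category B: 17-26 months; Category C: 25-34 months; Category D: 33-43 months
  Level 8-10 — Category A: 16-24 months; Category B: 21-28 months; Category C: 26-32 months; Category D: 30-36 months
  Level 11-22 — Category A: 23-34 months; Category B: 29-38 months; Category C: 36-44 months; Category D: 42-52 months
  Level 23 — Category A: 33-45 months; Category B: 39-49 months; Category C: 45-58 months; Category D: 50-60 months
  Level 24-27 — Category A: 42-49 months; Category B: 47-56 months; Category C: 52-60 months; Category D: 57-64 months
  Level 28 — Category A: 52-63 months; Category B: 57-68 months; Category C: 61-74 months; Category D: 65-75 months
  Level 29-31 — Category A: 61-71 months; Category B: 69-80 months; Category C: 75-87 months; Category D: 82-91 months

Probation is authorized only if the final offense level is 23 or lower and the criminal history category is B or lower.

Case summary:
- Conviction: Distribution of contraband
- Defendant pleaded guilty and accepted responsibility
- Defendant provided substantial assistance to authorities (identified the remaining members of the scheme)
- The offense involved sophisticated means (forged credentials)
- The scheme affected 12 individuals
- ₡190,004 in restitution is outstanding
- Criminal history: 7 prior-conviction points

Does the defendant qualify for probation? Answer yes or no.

Base offense level for distribution of contraband: 23.
S1 applies: 23 − 3 = 20.
S2 applies: 20 + 3 = 23.
S3 applies (level before this adjustment is 23 ≥ 17, so +3): 23 + 3 = 26.
S4 applies: 26 − 1 = 25.
S5 applies (level before this adjustment is 25 ≥ 7, so +3): 25 + 3 = 28.
Final offense level: 28.
Criminal history: 7 prior points → Category C (6-8).
Level 28 falls in the 28 band.
Grid: Level 28 × Category C = 61-74 months.
Probation check: level 28 > 23 and category C > B → not eligible.

No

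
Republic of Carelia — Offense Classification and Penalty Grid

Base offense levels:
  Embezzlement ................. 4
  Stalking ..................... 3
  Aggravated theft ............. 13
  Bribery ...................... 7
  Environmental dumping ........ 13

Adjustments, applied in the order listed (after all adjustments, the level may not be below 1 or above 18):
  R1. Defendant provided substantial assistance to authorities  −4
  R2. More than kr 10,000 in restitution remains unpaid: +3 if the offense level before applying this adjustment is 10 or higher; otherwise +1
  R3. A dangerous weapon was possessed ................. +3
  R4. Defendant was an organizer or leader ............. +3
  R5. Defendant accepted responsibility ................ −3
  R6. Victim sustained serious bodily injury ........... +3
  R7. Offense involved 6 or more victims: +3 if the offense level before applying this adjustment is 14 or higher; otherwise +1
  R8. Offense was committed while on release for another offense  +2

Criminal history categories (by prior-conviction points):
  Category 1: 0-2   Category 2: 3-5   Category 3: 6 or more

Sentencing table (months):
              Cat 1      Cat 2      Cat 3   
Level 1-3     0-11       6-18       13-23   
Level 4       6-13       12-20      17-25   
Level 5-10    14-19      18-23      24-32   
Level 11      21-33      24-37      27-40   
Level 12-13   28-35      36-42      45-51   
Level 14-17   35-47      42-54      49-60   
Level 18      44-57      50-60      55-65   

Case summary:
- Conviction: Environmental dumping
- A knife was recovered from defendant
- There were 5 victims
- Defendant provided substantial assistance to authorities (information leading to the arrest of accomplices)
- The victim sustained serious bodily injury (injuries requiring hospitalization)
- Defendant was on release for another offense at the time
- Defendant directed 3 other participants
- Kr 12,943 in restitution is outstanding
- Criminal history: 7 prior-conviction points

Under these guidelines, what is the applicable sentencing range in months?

55-65 months

Base offense level for environmental dumping: 13.
R1 applies: 13 − 4 = 9.
R2 applies (level before this adjustment is 9 < 10, so +1): 9 + 1 = 10.
R3 applies: 10 + 3 = 13.
R4 applies: 13 + 3 = 16.
R6 applies: 16 + 3 = 19.
R8 applies: 19 + 2 = 21.
Level 21 exceeds the maximum of 18; capped at 18.
Final offense level: 18.
Criminal history: 7 prior points → Category 3 (6+).
Level 18 falls in the 18 band.
Grid: Level 18 × Category 3 = 55-65 months.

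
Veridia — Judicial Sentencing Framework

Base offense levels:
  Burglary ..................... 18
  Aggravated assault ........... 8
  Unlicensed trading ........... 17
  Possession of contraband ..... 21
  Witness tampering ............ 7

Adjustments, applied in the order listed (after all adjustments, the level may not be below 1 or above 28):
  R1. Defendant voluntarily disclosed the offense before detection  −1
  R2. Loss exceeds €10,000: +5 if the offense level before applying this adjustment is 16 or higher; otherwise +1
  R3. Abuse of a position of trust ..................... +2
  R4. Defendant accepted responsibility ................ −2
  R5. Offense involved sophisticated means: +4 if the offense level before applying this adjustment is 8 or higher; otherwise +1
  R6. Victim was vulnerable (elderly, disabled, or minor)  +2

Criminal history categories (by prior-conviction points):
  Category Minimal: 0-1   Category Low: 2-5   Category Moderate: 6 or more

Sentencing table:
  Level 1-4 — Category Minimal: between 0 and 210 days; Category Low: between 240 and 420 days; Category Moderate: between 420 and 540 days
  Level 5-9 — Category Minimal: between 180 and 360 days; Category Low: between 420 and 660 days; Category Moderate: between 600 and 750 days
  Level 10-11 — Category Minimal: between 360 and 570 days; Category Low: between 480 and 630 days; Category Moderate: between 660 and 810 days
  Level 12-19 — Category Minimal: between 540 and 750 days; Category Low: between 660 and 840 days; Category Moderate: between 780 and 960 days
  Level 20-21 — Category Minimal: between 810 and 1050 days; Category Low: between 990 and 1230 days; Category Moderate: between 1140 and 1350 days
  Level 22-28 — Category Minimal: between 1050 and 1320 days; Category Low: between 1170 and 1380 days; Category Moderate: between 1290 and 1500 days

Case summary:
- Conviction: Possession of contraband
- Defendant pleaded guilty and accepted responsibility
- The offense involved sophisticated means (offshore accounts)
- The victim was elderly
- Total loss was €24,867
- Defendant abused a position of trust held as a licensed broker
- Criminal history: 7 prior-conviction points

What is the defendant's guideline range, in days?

Base offense level for possession of contraband: 21.
R2 applies (level before this adjustment is 21 ≥ 16, so +5): 21 + 5 = 26.
R3 applies: 26 + 2 = 28.
R4 applies: 28 − 2 = 26.
R5 applies (level before this adjustment is 26 ≥ 8, so +4): 26 + 4 = 30.
R6 applies: 30 + 2 = 32.
Level 32 exceeds the maximum of 28; capped at 28.
Final offense level: 28.
Criminal history: 7 prior points → Category Moderate (6+).
Level 28 falls in the 22-28 band.
Grid: Level 22-28 × Category Moderate = 1290-1500 days.

1290-1500 days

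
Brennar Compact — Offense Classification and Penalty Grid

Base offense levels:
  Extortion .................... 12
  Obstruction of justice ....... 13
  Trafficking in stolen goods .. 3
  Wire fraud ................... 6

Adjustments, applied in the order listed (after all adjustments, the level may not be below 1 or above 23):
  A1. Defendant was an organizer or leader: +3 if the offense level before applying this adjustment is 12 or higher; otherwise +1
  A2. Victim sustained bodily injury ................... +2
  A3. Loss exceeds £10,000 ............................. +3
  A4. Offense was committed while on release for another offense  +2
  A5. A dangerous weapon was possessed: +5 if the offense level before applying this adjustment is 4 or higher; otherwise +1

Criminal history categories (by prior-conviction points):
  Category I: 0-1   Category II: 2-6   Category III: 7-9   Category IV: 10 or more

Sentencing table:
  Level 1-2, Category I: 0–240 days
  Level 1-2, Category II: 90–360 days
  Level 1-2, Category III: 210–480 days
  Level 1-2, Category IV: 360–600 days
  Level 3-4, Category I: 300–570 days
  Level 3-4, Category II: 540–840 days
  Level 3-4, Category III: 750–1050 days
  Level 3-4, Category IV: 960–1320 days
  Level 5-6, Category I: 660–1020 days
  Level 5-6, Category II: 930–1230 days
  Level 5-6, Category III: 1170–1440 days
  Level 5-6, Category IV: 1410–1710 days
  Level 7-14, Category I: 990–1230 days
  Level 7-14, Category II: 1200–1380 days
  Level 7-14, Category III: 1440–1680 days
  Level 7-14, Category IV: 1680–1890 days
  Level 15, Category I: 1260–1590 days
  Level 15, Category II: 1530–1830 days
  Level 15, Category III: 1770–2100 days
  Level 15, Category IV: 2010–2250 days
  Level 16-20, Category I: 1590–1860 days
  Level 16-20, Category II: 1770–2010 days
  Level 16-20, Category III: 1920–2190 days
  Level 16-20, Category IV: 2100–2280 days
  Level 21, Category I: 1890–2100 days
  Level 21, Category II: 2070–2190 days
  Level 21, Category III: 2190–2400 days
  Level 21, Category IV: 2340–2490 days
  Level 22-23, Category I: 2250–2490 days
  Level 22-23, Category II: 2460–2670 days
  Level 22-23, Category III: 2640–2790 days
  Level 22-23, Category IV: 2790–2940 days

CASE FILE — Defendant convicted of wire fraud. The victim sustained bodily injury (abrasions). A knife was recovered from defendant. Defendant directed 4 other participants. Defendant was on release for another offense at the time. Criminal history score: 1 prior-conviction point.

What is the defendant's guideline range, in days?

Base offense level for wire fraud: 6.
A1 applies (level before this adjustment is 6 < 12, so +1): 6 + 1 = 7.
A2 applies: 7 + 2 = 9.
A4 applies: 9 + 2 = 11.
A5 applies (level before this adjustment is 11 ≥ 4, so +5): 11 + 5 = 16.
Final offense level: 16.
Criminal history: 1 prior point → Category I (0-1).
Level 16 falls in the 16-20 band.
Grid: Level 16-20 × Category I = 1590-1860 days.

1590-1860 days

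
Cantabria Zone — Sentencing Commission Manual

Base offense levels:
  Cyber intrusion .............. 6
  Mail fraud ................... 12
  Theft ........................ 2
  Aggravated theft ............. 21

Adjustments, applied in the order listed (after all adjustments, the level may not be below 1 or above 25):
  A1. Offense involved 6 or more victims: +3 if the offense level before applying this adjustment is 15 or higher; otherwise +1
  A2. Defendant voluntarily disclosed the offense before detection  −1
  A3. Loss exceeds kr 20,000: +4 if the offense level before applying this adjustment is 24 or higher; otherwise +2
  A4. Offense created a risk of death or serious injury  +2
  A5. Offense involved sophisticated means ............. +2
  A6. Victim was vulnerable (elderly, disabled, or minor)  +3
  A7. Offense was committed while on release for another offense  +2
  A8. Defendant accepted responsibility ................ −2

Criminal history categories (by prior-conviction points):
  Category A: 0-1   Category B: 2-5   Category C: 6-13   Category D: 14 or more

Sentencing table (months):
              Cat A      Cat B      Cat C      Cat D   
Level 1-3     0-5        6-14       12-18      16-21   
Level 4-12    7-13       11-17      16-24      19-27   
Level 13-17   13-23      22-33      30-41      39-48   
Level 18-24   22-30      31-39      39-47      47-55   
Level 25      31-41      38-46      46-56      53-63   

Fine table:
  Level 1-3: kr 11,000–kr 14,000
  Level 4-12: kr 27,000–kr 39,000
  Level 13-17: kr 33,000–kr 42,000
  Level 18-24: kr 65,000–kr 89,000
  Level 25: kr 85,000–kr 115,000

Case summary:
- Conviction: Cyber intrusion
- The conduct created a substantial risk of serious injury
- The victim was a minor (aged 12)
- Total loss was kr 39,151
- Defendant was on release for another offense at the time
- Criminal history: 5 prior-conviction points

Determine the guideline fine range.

kr 33,000–kr 42,000

Base offense level for cyber intrusion: 6.
A1 does not apply.
A3 applies (level before this adjustment is 6 < 24, so +2): 6 + 2 = 8.
A4 applies: 8 + 2 = 10.
A6 applies: 10 + 3 = 13.
A7 applies: 13 + 2 = 15.
Final offense level: 15.
Level 15 falls in the 13-17 band.
Fine table: Level 13-17 → kr 33,000–kr 42,000.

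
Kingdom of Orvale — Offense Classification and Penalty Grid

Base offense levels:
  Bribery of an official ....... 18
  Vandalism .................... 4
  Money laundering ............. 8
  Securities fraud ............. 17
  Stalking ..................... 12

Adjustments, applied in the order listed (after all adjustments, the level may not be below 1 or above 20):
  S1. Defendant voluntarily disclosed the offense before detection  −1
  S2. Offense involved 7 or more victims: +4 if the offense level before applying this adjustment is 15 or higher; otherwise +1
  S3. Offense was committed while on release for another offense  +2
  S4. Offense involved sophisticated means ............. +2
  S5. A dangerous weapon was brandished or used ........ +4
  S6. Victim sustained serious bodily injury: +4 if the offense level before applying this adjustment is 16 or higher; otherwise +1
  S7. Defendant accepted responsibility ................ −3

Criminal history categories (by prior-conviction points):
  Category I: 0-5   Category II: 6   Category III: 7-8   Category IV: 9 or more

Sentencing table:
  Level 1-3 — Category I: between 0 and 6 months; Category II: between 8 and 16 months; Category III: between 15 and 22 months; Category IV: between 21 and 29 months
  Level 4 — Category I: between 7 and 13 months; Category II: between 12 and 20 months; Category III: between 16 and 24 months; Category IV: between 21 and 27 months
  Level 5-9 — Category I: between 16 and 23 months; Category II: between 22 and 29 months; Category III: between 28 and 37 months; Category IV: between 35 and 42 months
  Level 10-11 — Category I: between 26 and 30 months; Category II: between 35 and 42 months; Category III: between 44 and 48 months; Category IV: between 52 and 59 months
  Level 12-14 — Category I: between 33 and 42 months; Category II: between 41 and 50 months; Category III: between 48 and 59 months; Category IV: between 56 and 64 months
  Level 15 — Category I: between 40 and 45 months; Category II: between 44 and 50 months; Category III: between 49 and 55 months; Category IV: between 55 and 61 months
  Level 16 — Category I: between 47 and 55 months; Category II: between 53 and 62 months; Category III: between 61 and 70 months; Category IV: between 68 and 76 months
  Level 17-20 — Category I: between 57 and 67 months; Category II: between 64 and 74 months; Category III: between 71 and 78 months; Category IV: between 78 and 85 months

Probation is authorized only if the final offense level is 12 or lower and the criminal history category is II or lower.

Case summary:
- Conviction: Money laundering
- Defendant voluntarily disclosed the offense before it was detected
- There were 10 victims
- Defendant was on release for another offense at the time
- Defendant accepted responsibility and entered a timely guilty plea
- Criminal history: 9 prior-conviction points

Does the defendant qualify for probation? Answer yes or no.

No

Base offense level for money laundering: 8.
S1 applies: 8 − 1 = 7.
S2 applies (level before this adjustment is 7 < 15, so +1): 7 + 1 = 8.
S3 applies: 8 + 2 = 10.
S4 does not apply.
S5 does not apply.
S7 applies: 10 − 3 = 7.
Final offense level: 7.
Criminal history: 9 prior points → Category IV (9+).
Level 7 falls in the 5-9 band.
Grid: Level 5-9 × Category IV = 35-42 months.
Probation check: level 7 ≤ 12 and category IV > II → not eligible.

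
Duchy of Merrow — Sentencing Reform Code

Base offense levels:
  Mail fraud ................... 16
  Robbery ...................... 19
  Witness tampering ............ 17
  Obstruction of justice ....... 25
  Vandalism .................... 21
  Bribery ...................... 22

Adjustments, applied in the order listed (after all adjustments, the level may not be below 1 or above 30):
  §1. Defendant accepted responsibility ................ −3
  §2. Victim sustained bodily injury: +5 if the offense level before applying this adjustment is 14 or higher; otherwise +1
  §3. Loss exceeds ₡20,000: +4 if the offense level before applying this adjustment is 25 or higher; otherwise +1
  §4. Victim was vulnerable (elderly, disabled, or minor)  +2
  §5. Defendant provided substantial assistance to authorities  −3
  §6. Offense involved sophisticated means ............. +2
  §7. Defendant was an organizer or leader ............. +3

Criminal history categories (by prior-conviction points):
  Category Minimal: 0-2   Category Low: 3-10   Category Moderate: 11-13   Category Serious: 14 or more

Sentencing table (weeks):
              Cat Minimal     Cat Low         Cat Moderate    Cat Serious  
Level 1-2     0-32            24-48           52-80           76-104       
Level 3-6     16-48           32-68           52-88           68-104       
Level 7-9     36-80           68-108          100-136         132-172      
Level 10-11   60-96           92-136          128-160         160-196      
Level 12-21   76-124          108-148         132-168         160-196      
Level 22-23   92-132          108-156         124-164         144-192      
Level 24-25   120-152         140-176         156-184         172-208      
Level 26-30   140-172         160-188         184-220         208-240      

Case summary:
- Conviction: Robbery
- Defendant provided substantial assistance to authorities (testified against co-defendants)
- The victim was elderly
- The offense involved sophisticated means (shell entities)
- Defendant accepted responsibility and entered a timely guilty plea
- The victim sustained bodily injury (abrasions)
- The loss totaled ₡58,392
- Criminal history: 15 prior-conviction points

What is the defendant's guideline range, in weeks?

Base offense level for robbery: 19.
§1 applies: 19 − 3 = 16.
§2 applies (level before this adjustment is 16 ≥ 14, so +5): 16 + 5 = 21.
§3 applies (level before this adjustment is 21 < 25, so +1): 21 + 1 = 22.
§4 applies: 22 + 2 = 24.
§5 applies: 24 − 3 = 21.
§6 applies: 21 + 2 = 23.
Final offense level: 23.
Criminal history: 15 prior points → Category Serious (14+).
Level 23 falls in the 22-23 band.
Grid: Level 22-23 × Category Serious = 144-192 weeks.

144-192 weeks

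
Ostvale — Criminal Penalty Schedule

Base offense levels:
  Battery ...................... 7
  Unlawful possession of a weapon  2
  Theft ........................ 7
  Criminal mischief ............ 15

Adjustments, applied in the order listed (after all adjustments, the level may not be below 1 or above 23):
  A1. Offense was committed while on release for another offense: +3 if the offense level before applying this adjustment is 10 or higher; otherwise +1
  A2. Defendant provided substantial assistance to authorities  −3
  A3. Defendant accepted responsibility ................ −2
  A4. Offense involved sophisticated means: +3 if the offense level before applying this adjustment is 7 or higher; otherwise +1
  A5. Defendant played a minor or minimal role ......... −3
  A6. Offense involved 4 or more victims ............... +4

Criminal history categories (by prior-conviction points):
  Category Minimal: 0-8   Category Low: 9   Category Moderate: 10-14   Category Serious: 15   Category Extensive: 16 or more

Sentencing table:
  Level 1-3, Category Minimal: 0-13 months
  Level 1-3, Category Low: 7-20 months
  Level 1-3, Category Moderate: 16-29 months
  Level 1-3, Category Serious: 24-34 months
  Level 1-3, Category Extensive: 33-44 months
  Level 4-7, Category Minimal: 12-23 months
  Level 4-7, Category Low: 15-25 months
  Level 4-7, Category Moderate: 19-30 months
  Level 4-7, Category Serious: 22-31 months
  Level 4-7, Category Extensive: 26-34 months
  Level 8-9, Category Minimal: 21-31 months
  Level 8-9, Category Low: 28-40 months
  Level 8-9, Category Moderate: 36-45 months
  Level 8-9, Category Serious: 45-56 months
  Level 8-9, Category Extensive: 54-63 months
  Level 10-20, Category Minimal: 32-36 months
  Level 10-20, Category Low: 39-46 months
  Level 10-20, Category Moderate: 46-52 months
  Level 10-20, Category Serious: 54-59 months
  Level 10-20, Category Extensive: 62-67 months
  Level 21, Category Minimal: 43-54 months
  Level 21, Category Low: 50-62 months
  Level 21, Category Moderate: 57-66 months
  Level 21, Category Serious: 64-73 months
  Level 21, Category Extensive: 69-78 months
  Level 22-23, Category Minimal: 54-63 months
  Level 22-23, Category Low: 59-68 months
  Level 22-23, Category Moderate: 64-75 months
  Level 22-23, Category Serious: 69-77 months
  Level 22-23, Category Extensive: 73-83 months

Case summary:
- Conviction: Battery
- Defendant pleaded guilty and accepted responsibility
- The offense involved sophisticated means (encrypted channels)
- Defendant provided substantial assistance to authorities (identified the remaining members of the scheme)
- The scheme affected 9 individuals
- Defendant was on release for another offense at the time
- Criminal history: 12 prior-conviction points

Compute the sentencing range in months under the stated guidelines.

Base offense level for battery: 7.
A1 applies (level before this adjustment is 7 < 10, so +1): 7 + 1 = 8.
A2 applies: 8 − 3 = 5.
A3 applies: 5 − 2 = 3.
A4 applies (level before this adjustment is 3 < 7, so +1): 3 + 1 = 4.
A6 applies: 4 + 4 = 8.
Final offense level: 8.
Criminal history: 12 prior points → Category Moderate (10-14).
Level 8 falls in the 8-9 band.
Grid: Level 8-9 × Category Moderate = 36-45 months.

36-45 months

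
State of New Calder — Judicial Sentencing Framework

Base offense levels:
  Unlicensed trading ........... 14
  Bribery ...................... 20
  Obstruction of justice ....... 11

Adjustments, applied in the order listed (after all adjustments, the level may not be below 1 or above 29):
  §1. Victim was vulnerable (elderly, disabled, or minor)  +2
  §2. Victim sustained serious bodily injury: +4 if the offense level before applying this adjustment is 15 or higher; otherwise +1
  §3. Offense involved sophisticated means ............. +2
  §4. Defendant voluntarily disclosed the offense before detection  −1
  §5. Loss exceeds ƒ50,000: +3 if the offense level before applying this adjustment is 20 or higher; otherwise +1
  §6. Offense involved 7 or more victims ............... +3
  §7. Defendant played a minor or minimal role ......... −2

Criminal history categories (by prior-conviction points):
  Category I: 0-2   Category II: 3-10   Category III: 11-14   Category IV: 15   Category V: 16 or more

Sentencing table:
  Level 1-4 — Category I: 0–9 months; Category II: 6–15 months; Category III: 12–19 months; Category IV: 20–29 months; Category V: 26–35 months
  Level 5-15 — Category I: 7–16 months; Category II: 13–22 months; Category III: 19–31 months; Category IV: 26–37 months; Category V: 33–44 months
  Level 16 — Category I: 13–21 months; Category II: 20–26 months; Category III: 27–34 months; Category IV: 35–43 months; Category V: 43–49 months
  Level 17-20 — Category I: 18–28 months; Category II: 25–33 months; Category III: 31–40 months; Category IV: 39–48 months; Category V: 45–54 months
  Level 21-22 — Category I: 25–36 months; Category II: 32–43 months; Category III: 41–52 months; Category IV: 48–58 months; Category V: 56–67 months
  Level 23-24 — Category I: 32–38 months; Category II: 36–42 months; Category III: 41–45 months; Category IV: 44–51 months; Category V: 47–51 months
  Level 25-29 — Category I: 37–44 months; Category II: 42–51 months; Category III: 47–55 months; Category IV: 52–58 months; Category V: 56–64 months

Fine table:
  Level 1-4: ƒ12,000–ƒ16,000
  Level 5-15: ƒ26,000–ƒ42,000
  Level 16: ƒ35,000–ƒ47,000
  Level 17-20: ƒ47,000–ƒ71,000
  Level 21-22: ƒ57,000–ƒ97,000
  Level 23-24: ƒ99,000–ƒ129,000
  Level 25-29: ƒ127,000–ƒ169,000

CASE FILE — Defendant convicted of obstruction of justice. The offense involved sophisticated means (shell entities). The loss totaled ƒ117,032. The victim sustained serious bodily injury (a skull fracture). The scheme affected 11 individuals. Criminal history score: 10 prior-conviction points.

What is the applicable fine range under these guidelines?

Base offense level for obstruction of justice: 11.
§2 applies (level before this adjustment is 11 < 15, so +1): 11 + 1 = 12.
§3 applies: 12 + 2 = 14.
§4 does not apply.
§5 applies (level before this adjustment is 14 < 20, so +1): 14 + 1 = 15.
§6 applies: 15 + 3 = 18.
Final offense level: 18.
Level 18 falls in the 17-20 band.
Fine table: Level 17-20 → ƒ47,000–ƒ71,000.

ƒ47,000–ƒ71,000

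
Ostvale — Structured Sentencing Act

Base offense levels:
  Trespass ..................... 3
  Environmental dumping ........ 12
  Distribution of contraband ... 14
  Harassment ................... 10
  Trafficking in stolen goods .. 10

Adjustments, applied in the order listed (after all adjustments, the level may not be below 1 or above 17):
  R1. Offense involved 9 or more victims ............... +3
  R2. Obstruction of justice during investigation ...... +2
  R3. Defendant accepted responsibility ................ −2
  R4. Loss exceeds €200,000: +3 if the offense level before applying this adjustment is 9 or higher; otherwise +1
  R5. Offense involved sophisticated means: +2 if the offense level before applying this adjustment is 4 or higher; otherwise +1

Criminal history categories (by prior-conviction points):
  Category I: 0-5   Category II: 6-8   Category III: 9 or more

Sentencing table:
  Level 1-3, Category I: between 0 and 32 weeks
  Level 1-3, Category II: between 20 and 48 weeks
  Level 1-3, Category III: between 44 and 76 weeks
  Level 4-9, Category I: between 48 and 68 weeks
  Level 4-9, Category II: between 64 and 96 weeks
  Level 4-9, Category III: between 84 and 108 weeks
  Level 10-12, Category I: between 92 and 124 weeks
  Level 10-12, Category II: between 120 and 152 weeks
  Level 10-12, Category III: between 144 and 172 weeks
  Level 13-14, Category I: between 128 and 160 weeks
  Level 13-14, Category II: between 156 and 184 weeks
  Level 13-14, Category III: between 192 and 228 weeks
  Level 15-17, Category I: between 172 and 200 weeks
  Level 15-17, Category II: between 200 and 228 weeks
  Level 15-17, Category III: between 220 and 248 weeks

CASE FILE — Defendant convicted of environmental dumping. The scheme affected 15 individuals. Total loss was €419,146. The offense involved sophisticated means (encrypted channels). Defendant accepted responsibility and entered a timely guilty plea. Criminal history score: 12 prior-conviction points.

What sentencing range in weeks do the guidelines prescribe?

220-248 weeks

Base offense level for environmental dumping: 12.
R1 applies: 12 + 3 = 15.
R2 does not apply.
R3 applies: 15 − 2 = 13.
R4 applies (level before this adjustment is 13 ≥ 9, so +3): 13 + 3 = 16.
R5 applies (level before this adjustment is 16 ≥ 4, so +2): 16 + 2 = 18.
Level 18 exceeds the maximum of 17; capped at 17.
Final offense level: 17.
Criminal history: 12 prior points → Category III (9+).
Level 17 falls in the 15-17 band.
Grid: Level 15-17 × Category III = 220-248 weeks.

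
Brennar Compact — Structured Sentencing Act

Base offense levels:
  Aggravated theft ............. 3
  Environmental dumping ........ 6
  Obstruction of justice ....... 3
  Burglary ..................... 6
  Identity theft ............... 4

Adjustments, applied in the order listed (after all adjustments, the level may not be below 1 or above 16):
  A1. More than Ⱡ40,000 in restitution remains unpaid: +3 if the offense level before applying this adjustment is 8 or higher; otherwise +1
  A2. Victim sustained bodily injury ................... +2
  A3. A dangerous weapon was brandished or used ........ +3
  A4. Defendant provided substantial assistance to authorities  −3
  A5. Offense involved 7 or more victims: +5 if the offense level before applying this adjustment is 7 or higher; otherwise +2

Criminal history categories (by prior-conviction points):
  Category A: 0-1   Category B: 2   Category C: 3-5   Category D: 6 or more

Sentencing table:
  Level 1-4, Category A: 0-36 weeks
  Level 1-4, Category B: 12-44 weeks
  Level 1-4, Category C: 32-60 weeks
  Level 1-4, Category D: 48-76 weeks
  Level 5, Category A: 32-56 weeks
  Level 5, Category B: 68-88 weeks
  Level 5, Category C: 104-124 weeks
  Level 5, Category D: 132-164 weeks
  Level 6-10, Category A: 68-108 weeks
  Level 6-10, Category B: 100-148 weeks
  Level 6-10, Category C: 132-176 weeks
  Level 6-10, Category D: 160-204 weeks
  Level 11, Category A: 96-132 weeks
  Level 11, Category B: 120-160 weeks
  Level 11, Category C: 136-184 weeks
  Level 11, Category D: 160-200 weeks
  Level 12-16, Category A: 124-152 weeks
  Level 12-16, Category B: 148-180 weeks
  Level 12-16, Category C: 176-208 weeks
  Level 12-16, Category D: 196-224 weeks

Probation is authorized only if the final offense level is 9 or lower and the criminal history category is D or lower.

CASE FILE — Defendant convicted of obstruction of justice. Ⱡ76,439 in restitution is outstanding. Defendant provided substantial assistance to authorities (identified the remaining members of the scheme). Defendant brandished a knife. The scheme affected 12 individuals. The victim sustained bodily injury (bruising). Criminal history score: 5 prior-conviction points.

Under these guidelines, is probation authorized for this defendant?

Yes

Base offense level for obstruction of justice: 3.
A1 applies (level before this adjustment is 3 < 8, so +1): 3 + 1 = 4.
A2 applies: 4 + 2 = 6.
A3 applies: 6 + 3 = 9.
A4 applies: 9 − 3 = 6.
A5 applies (level before this adjustment is 6 < 7, so +2): 6 + 2 = 8.
Final offense level: 8.
Criminal history: 5 prior points → Category C (3-5).
Level 8 falls in the 6-10 band.
Grid: Level 6-10 × Category C = 132-176 weeks.
Probation check: level 8 ≤ 9 and category C ≤ D → eligible.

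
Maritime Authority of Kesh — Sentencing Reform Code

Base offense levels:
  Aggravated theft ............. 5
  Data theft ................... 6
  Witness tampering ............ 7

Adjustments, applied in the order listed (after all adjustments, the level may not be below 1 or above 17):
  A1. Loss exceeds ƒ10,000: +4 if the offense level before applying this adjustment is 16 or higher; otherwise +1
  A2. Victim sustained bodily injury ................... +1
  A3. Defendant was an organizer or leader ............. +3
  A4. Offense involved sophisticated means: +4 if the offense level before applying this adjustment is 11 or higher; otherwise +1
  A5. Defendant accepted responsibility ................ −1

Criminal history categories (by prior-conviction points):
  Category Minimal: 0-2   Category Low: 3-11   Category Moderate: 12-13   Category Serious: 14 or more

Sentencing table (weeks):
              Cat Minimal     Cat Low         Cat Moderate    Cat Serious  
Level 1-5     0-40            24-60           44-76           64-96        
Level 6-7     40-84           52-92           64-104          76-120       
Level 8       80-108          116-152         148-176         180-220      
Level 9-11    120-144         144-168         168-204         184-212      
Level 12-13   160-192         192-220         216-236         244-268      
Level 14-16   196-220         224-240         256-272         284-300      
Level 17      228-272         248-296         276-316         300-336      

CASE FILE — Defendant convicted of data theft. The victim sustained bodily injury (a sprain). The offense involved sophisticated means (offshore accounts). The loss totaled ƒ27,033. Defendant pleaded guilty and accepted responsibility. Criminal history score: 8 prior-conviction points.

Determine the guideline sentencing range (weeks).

116-152 weeks

Base offense level for data theft: 6.
A1 applies (level before this adjustment is 6 < 16, so +1): 6 + 1 = 7.
A2 applies: 7 + 1 = 8.
A4 applies (level before this adjustment is 8 < 11, so +1): 8 + 1 = 9.
A5 applies: 9 − 1 = 8.
Final offense level: 8.
Criminal history: 8 prior points → Category Low (3-11).
Level 8 falls in the 8 band.
Grid: Level 8 × Category Low = 116-152 weeks.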